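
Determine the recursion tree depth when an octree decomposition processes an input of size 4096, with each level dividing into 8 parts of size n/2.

For divide and conquer with division factor 2:

Problem sizes at each level:
Level 0: 4096
Level 1: 2048
Level 2: 1024
Level 3: 512
Level 4: 256
Level 5: 128
Level 6: 64
Level 7: 32
Level 8: 16
Level 9: 8
Level 10: 4
Level 11: 2
Level 12: 1

The root is level 0 and the size-1 base case is level 12 (the tree spans levels 0 through 12, i.e. 13 levels counting the root), so the depth is the number of divisions: log_2(4096) = 12

The recursion tree depth is log_2(4096) = 12. At each level, the problem size is divided by 2, so it takes 12 divisions to reduce to a base case of size 1. The algorithm makes 8 recursive calls at each level.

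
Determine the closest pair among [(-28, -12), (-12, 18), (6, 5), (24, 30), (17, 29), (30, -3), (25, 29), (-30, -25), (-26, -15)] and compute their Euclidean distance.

Computing all pairwise distances among 9 points:

d((-28, -12), (-12, 18)) = 34.0
d((-28, -12), (6, 5)) = 38.0132
d((-28, -12), (24, 30)) = 66.8431
d((-28, -12), (17, 29)) = 60.8769
d((-28, -12), (30, -3)) = 58.6941
d((-28, -12), (25, 29)) = 67.0075
d((-28, -12), (-30, -25)) = 13.1529
d((-28, -12), (-26, -15)) = 3.6056
d((-12, 18), (6, 5)) = 22.2036
d((-12, 18), (24, 30)) = 37.9473
d((-12, 18), (17, 29)) = 31.0161
d((-12, 18), (30, -3)) = 46.9574
d((-12, 18), (25, 29)) = 38.6005
d((-12, 18), (-30, -25)) = 46.6154
d((-12, 18), (-26, -15)) = 35.8469
d((6, 5), (24, 30)) = 30.8058
d((6, 5), (17, 29)) = 26.4008
d((6, 5), (30, -3)) = 25.2982
d((6, 5), (25, 29)) = 30.6105
d((6, 5), (-30, -25)) = 46.8615
d((6, 5), (-26, -15)) = 37.7359
d((24, 30), (17, 29)) = 7.0711
d((24, 30), (30, -3)) = 33.541
d((24, 30), (25, 29)) = 1.4142 <-- minimum
d((24, 30), (-30, -25)) = 77.0779
d((24, 30), (-26, -15)) = 67.2681
d((17, 29), (30, -3)) = 34.5398
d((17, 29), (25, 29)) = 8.0
d((17, 29), (-30, -25)) = 71.5891
d((17, 29), (-26, -15)) = 61.5224
d((30, -3), (25, 29)) = 32.3883
d((30, -3), (-30, -25)) = 63.9062
d((30, -3), (-26, -15)) = 57.2713
d((25, 29), (-30, -25)) = 77.0779
d((25, 29), (-26, -15)) = 67.3573
d((-30, -25), (-26, -15)) = 10.7703

Closest pair: (24, 30) and (25, 29) with distance 1.4142

The closest pair is (24, 30) and (25, 29) with Euclidean distance 1.4142. For 9 points, brute-force pairwise comparison is shown above. For large n, the divide-and-conquer algorithm (sort by x, recurse on halves, check the dividing strip) achieves O(n log n).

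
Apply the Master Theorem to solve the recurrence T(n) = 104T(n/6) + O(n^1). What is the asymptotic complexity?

Master Theorem for T(n) = 104T(n/6) + O(n^1):

a = 104, b = 6, c = 1
log_b(a) = log_6(104) = 2.5921

Case 1: c = 1 < log_6(104) = 2.5921
T(n) = O(n^(log_6 104))

For T(n) = 104T(n/6) + O(n^1): log_6(104) = 2.5921. This is Case 1 of the Master Theorem (c < log_b(a), work dominated by leaves), giving O(n^(log_6 104)).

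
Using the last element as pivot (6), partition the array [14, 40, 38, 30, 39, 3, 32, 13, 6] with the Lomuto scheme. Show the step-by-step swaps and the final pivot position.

Lomuto partition with pivot = 6:

Initial array: [14, 40, 38, 30, 39, 3, 32, 13, 6]

arr[0]=14 > 6: no swap
arr[1]=40 > 6: no swap
arr[2]=38 > 6: no swap
arr[3]=30 > 6: no swap
arr[4]=39 > 6: no swap
arr[5]=3 <= 6: swap with position 0, array becomes [3, 40, 38, 30, 39, 14, 32, 13, 6]
arr[6]=32 > 6: no swap
arr[7]=13 > 6: no swap

Place pivot at position 1: [3, 6, 38, 30, 39, 14, 32, 13, 40]
Pivot position: 1

After partitioning with pivot 6, the array becomes [3, 6, 38, 30, 39, 14, 32, 13, 40]. The pivot is placed at index 1. All elements to the left of the pivot are <= 6, and all elements to the right are > 6.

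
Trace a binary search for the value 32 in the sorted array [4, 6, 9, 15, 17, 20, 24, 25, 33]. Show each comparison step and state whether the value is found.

Binary search for 32 in [4, 6, 9, 15, 17, 20, 24, 25, 33]:

lo=0, hi=8, mid=4, arr[mid]=17 -> 17 < 32, search right half
lo=5, hi=8, mid=6, arr[mid]=24 -> 24 < 32, search right half
lo=7, hi=8, mid=7, arr[mid]=25 -> 25 < 32, search right half
lo=8, hi=8, mid=8, arr[mid]=33 -> 33 > 32, search left half
lo=8 > hi=7, target 32 not found

Binary search determines that 32 is not in the array after 4 comparisons. The search space was exhausted without finding the target.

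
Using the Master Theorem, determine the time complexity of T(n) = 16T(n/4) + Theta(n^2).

Master Theorem for T(n) = 16T(n/4) + O(n^2):

a = 16, b = 4, c = 2
log_b(a) = log_4(16) = 2.0000

Case 2: c = 2 = log_4(16) = 2.0000
T(n) = O(n^2 log n) = O(n^2 log n)

For T(n) = 16T(n/4) + O(n^2): log_4(16) = 2.0000. This is Case 2 of the Master Theorem (c = log_b(a), equal work at all levels), giving O(n^2 log n).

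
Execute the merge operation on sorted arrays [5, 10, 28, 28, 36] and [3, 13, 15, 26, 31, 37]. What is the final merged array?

Merging process:

Compare 5 vs 3: take 3 from right. Merged: [3]
Compare 5 vs 13: take 5 from left. Merged: [3, 5]
Compare 10 vs 13: take 10 from left. Merged: [3, 5, 10]
Compare 28 vs 13: take 13 from right. Merged: [3, 5, 10, 13]
Compare 28 vs 15: take 15 from right. Merged: [3, 5, 10, 13, 15]
Compare 28 vs 26: take 26 from right. Merged: [3, 5, 10, 13, 15, 26]
Compare 28 vs 31: take 28 from left. Merged: [3, 5, 10, 13, 15, 26, 28]
Compare 28 vs 31: take 28 from left. Merged: [3, 5, 10, 13, 15, 26, 28, 28]
Compare 36 vs 31: take 31 from right. Merged: [3, 5, 10, 13, 15, 26, 28, 28, 31]
Compare 36 vs 37: take 36 from left. Merged: [3, 5, 10, 13, 15, 26, 28, 28, 31, 36]
Append remaining from right: [37]. Merged: [3, 5, 10, 13, 15, 26, 28, 28, 31, 36, 37]

Final merged array: [3, 5, 10, 13, 15, 26, 28, 28, 31, 36, 37]
Total comparisons: 10

The merged array is [3, 5, 10, 13, 15, 26, 28, 28, 31, 36, 37], requiring 10 comparisons. The merge step runs in O(n) time where n is the total number of elements.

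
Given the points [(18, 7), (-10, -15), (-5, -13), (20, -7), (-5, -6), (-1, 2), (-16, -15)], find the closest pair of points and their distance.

Computing all pairwise distances among 7 points:

d((18, 7), (-10, -15)) = 35.609
d((18, 7), (-5, -13)) = 30.4795
d((18, 7), (20, -7)) = 14.1421
d((18, 7), (-5, -6)) = 26.4197
d((18, 7), (-1, 2)) = 19.6469
d((18, 7), (-16, -15)) = 40.4969
d((-10, -15), (-5, -13)) = 5.3852 <-- minimum
d((-10, -15), (20, -7)) = 31.0483
d((-10, -15), (-5, -6)) = 10.2956
d((-10, -15), (-1, 2)) = 19.2354
d((-10, -15), (-16, -15)) = 6.0
d((-5, -13), (20, -7)) = 25.7099
d((-5, -13), (-5, -6)) = 7.0
d((-5, -13), (-1, 2)) = 15.5242
d((-5, -13), (-16, -15)) = 11.1803
d((20, -7), (-5, -6)) = 25.02
d((20, -7), (-1, 2)) = 22.8473
d((20, -7), (-16, -15)) = 36.8782
d((-5, -6), (-1, 2)) = 8.9443
d((-5, -6), (-16, -15)) = 14.2127
d((-1, 2), (-16, -15)) = 22.6716

Closest pair: (-10, -15) and (-5, -13) with distance 5.3852

The closest pair is (-10, -15) and (-5, -13) with Euclidean distance 5.3852. For 7 points, brute-force pairwise comparison is shown above. For large n, the divide-and-conquer algorithm (sort by x, recurse on halves, check the dividing strip) achieves O(n log n).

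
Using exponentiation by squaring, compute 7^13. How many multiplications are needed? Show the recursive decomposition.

Computing 7^13 by squaring (build up from 7^1; each line after the first costs one multiplication):

7^1 = 7
7^2 = (7^1)^2 = 7^2 = 49
7^3 = 7 * 7^2 = 7 * 49 = 343
7^6 = (7^3)^2 = 343^2 = 117649
7^12 = (7^6)^2 = 117649^2 = 13841287201
7^13 = 7 * 7^12 = 7 * 13841287201 = 96889010407

Result: 96889010407
Multiplications needed: 5 (5 lines after 7^1)

7^13 = 96889010407. Using exponentiation by squaring, this requires 5 multiplications. The key idea: if the exponent is even, square the half-power; if odd, multiply by the base once.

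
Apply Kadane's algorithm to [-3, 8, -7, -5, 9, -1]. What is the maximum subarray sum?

Using Kadane's algorithm on [-3, 8, -7, -5, 9, -1]:

Scanning through the array:
Position 1 (value 8): max_ending_here = 8, max_so_far = 8
Position 2 (value -7): max_ending_here = 1, max_so_far = 8
Position 3 (value -5): max_ending_here = -4, max_so_far = 8
Position 4 (value 9): max_ending_here = 9, max_so_far = 9
Position 5 (value -1): max_ending_here = 8, max_so_far = 9

Maximum subarray: [9]
Maximum sum: 9

The maximum subarray is [9] with sum 9. This subarray runs from index 4 to index 4.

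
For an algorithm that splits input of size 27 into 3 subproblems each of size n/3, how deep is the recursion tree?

For divide and conquer with division factor 3:

Problem sizes at each level:
Level 0: 27
Level 1: 9
Level 2: 3
Level 3: 1

The root is level 0 and the size-1 base case is level 3 (the tree spans levels 0 through 3, i.e. 4 levels counting the root), so the depth is the number of divisions: log_3(27) = 3

The recursion tree depth is log_3(27) = 3. At each level, the problem size is divided by 3, so it takes 3 divisions to reduce to a base case of size 1. The algorithm makes 3 recursive calls at each level.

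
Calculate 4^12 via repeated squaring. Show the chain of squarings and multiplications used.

Computing 4^12 by squaring (build up from 4^1; each line after the first costs one multiplication):

4^1 = 4
4^2 = (4^1)^2 = 4^2 = 16
4^3 = 4 * 4^2 = 4 * 16 = 64
4^6 = (4^3)^2 = 64^2 = 4096
4^12 = (4^6)^2 = 4096^2 = 16777216

Result: 16777216
Multiplications needed: 4 (4 lines after 4^1)

4^12 = 16777216. Using exponentiation by squaring, this requires 4 multiplications. The key idea: if the exponent is even, square the half-power; if odd, multiply by the base once.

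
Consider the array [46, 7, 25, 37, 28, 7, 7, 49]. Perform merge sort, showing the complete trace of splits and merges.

Merge sort trace:

Split: [46, 7, 25, 37, 28, 7, 7, 49] -> [46, 7, 25, 37] and [28, 7, 7, 49]
  Split: [46, 7, 25, 37] -> [46, 7] and [25, 37]
    Split: [46, 7] -> [46] and [7]
    Merge: [46] + [7] -> [7, 46]
    Split: [25, 37] -> [25] and [37]
    Merge: [25] + [37] -> [25, 37]
  Merge: [7, 46] + [25, 37] -> [7, 25, 37, 46]
  Split: [28, 7, 7, 49] -> [28, 7] and [7, 49]
    Split: [28, 7] -> [28] and [7]
    Merge: [28] + [7] -> [7, 28]
    Split: [7, 49] -> [7] and [49]
    Merge: [7] + [49] -> [7, 49]
  Merge: [7, 28] + [7, 49] -> [7, 7, 28, 49]
Merge: [7, 25, 37, 46] + [7, 7, 28, 49] -> [7, 7, 7, 25, 28, 37, 46, 49]

Final sorted array: [7, 7, 7, 25, 28, 37, 46, 49]

The merge sort proceeds by recursively splitting the array and merging sorted halves.
After all merges, the sorted array is [7, 7, 7, 25, 28, 37, 46, 49].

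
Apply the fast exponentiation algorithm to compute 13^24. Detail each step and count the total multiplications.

Computing 13^24 by squaring (build up from 13^1; each line after the first costs one multiplication):

13^1 = 13
13^2 = (13^1)^2 = 13^2 = 169
13^3 = 13 * 13^2 = 13 * 169 = 2197
13^6 = (13^3)^2 = 2197^2 = 4826809
13^12 = (13^6)^2 = 4826809^2 = 23298085122481
13^24 = (13^12)^2 = 23298085122481^2 = 542800770374370512771595361

Result: 542800770374370512771595361
Multiplications needed: 5 (5 lines after 13^1)

13^24 = 542800770374370512771595361. Using exponentiation by squaring, this requires 5 multiplications. The key idea: if the exponent is even, square the half-power; if odd, multiply by the base once.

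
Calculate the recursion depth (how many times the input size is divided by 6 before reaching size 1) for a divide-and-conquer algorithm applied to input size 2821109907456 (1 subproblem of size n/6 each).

For divide and conquer with division factor 6:

Problem sizes at each level:
Level 0: 2821109907456
Level 1: 470184984576
Level 2: 78364164096
Level 3: 13060694016
Level 4: 2176782336
Level 5: 362797056
Level 6: 60466176
Level 7: 10077696
Level 8: 1679616
Level 9: 279936
Level 10: 46656
Level 11: 7776
Level 12: 1296
Level 13: 216
Level 14: 36
Level 15: 6
Level 16: 1

The root is level 0 and the size-1 base case is level 16 (the tree spans levels 0 through 16, i.e. 17 levels counting the root), so the depth is the number of divisions: log_6(2821109907456) = 16

The recursion tree depth is log_6(2821109907456) = 16. At each level, the problem size is divided by 6, so it takes 16 divisions to reduce to a base case of size 1. The algorithm makes 1 recursive call at each level.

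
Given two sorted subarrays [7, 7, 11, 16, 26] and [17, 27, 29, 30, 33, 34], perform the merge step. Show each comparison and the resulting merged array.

Merging process:

Compare 7 vs 17: take 7 from left. Merged: [7]
Compare 7 vs 17: take 7 from left. Merged: [7, 7]
Compare 11 vs 17: take 11 from left. Merged: [7, 7, 11]
Compare 16 vs 17: take 16 from left. Merged: [7, 7, 11, 16]
Compare 26 vs 17: take 17 from right. Merged: [7, 7, 11, 16, 17]
Compare 26 vs 27: take 26 from left. Merged: [7, 7, 11, 16, 17, 26]
Append remaining from right: [27, 29, 30, 33, 34]. Merged: [7, 7, 11, 16, 17, 26, 27, 29, 30, 33, 34]

Final merged array: [7, 7, 11, 16, 17, 26, 27, 29, 30, 33, 34]
Total comparisons: 6

The merged array is [7, 7, 11, 16, 17, 26, 27, 29, 30, 33, 34], requiring 6 comparisons. The merge step runs in O(n) time where n is the total number of elements.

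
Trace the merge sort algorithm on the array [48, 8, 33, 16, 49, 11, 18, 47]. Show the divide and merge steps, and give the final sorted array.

Merge sort trace:

Split: [48, 8, 33, 16, 49, 11, 18, 47] -> [48, 8, 33, 16] and [49, 11, 18, 47]
  Split: [48, 8, 33, 16] -> [48, 8] and [33, 16]
    Split: [48, 8] -> [48] and [8]
    Merge: [48] + [8] -> [8, 48]
    Split: [33, 16] -> [33] and [16]
    Merge: [33] + [16] -> [16, 33]
  Merge: [8, 48] + [16, 33] -> [8, 16, 33, 48]
  Split: [49, 11, 18, 47] -> [49, 11] and [18, 47]
    Split: [49, 11] -> [49] and [11]
    Merge: [49] + [11] -> [11, 49]
    Split: [18, 47] -> [18] and [47]
    Merge: [18] + [47] -> [18, 47]
  Merge: [11, 49] + [18, 47] -> [11, 18, 47, 49]
Merge: [8, 16, 33, 48] + [11, 18, 47, 49] -> [8, 11, 16, 18, 33, 47, 48, 49]

Final sorted array: [8, 11, 16, 18, 33, 47, 48, 49]

The merge sort proceeds by recursively splitting the array and merging sorted halves.
After all merges, the sorted array is [8, 11, 16, 18, 33, 47, 48, 49].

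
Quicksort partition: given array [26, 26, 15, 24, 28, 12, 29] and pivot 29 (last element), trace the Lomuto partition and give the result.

Lomuto partition with pivot = 29:

Initial array: [26, 26, 15, 24, 28, 12, 29]

arr[0]=26 <= 29: swap with position 0, array becomes [26, 26, 15, 24, 28, 12, 29]
arr[1]=26 <= 29: swap with position 1, array becomes [26, 26, 15, 24, 28, 12, 29]
arr[2]=15 <= 29: swap with position 2, array becomes [26, 26, 15, 24, 28, 12, 29]
arr[3]=24 <= 29: swap with position 3, array becomes [26, 26, 15, 24, 28, 12, 29]
arr[4]=28 <= 29: swap with position 4, array becomes [26, 26, 15, 24, 28, 12, 29]
arr[5]=12 <= 29: swap with position 5, array becomes [26, 26, 15, 24, 28, 12, 29]

Place pivot at position 6: [26, 26, 15, 24, 28, 12, 29]
Pivot position: 6

After partitioning with pivot 29, the array becomes [26, 26, 15, 24, 28, 12, 29]. The pivot is placed at index 6. All elements to the left of the pivot are <= 29, and all elements to the right are > 29.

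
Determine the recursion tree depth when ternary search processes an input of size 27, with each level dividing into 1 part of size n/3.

For divide and conquer with division factor 3:

Problem sizes at each level:
Level 0: 27
Level 1: 9
Level 2: 3
Level 3: 1

The root is level 0 and the size-1 base case is level 3 (the tree spans levels 0 through 3, i.e. 4 levels counting the root), so the depth is the number of divisions: log_3(27) = 3

The recursion tree depth is log_3(27) = 3. At each level, the problem size is divided by 3, so it takes 3 divisions to reduce to a base case of size 1. The algorithm makes 1 recursive call at each level.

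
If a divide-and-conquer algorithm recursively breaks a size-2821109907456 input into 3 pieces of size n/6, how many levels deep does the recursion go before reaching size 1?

For divide and conquer with division factor 6:

Problem sizes at each level:
Level 0: 2821109907456
Level 1: 470184984576
Level 2: 78364164096
Level 3: 13060694016
Level 4: 2176782336
Level 5: 362797056
Level 6: 60466176
Level 7: 10077696
Level 8: 1679616
Level 9: 279936
Level 10: 46656
Level 11: 7776
Level 12: 1296
Level 13: 216
Level 14: 36
Level 15: 6
Level 16: 1

The root is level 0 and the size-1 base case is level 16 (the tree spans levels 0 through 16, i.e. 17 levels counting the root), so the depth is the number of divisions: log_6(2821109907456) = 16

The recursion tree depth is log_6(2821109907456) = 16. At each level, the problem size is divided by 6, so it takes 16 divisions to reduce to a base case of size 1. The algorithm makes 3 recursive calls at each level.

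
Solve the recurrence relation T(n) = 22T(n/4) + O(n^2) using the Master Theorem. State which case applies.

Master Theorem for T(n) = 22T(n/4) + O(n^2):

a = 22, b = 4, c = 2
log_b(a) = log_4(22) = 2.2297

Case 1: c = 2 < log_4(22) = 2.2297
T(n) = O(n^(log_4 22))

For T(n) = 22T(n/4) + O(n^2): log_4(22) = 2.2297. This is Case 1 of the Master Theorem (c < log_b(a), work dominated by leaves), giving O(n^(log_4 22)).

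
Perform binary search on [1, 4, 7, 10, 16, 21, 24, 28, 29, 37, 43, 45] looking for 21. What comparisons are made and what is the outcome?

Binary search for 21 in [1, 4, 7, 10, 16, 21, 24, 28, 29, 37, 43, 45]:

lo=0, hi=11, mid=5, arr[mid]=21 -> Found target at index 5!

Binary search finds 21 at index 5 after 1 comparisons. The search repeatedly halves the search space by comparing with the middle element.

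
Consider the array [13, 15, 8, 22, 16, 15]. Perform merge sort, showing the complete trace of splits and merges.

Merge sort trace:

Split: [13, 15, 8, 22, 16, 15] -> [13, 15, 8] and [22, 16, 15]
  Split: [13, 15, 8] -> [13] and [15, 8]
    Split: [15, 8] -> [15] and [8]
    Merge: [15] + [8] -> [8, 15]
  Merge: [13] + [8, 15] -> [8, 13, 15]
  Split: [22, 16, 15] -> [22] and [16, 15]
    Split: [16, 15] -> [16] and [15]
    Merge: [16] + [15] -> [15, 16]
  Merge: [22] + [15, 16] -> [15, 16, 22]
Merge: [8, 13, 15] + [15, 16, 22] -> [8, 13, 15, 15, 16, 22]

Final sorted array: [8, 13, 15, 15, 16, 22]

The merge sort proceeds by recursively splitting the array and merging sorted halves.
After all merges, the sorted array is [8, 13, 15, 15, 16, 22].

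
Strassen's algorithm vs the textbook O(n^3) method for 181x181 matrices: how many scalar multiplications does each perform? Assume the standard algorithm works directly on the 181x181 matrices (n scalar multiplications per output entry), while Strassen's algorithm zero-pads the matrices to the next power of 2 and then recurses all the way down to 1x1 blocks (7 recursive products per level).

Matrix multiplication for 181x181 matrices:

Strassen's algorithm requires power-of-2 dimensions. Pad 181x181 to 256x256 (next power of 2).

Standard algorithm: 181^3 = 5929741 multiplications
Strassen's algorithm: 7^(log2(256)) = 7^8 = 5764801 multiplications
Savings: 5929741 - 5764801 = 164940 multiplications

Standard: 5929741 multiplications (181^3). Strassen: 5764801 multiplications (7^8, after padding to 256x256). Strassen reduces 8 recursive multiplications to 7 at each level.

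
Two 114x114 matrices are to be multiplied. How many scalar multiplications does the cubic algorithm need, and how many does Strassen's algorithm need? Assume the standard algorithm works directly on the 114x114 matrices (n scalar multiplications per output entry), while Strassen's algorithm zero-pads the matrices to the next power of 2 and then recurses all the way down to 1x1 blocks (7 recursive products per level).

Matrix multiplication for 114x114 matrices:

Strassen's algorithm requires power-of-2 dimensions. Pad 114x114 to 128x128 (next power of 2).

Standard algorithm: 114^3 = 1481544 multiplications
Strassen's algorithm: 7^(log2(128)) = 7^7 = 823543 multiplications
Savings: 1481544 - 823543 = 658001 multiplications

Standard: 1481544 multiplications (114^3). Strassen: 823543 multiplications (7^7, after padding to 128x128). Strassen reduces 8 recursive multiplications to 7 at each level.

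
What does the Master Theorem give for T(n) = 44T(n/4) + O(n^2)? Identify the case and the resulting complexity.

Master Theorem for T(n) = 44T(n/4) + O(n^2):

a = 44, b = 4, c = 2
log_b(a) = log_4(44) = 2.7297

Case 1: c = 2 < log_4(44) = 2.7297
T(n) = O(n^(log_4 44))

For T(n) = 44T(n/4) + O(n^2): log_4(44) = 2.7297. This is Case 1 of the Master Theorem (c < log_b(a), work dominated by leaves), giving O(n^(log_4 44)).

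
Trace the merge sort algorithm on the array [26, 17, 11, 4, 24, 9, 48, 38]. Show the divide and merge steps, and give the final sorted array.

Merge sort trace:

Split: [26, 17, 11, 4, 24, 9, 48, 38] -> [26, 17, 11, 4] and [24, 9, 48, 38]
  Split: [26, 17, 11, 4] -> [26, 17] and [11, 4]
    Split: [26, 17] -> [26] and [17]
    Merge: [26] + [17] -> [17, 26]
    Split: [11, 4] -> [11] and [4]
    Merge: [11] + [4] -> [4, 11]
  Merge: [17, 26] + [4, 11] -> [4, 11, 17, 26]
  Split: [24, 9, 48, 38] -> [24, 9] and [48, 38]
    Split: [24, 9] -> [24] and [9]
    Merge: [24] + [9] -> [9, 24]
    Split: [48, 38] -> [48] and [38]
    Merge: [48] + [38] -> [38, 48]
  Merge: [9, 24] + [38, 48] -> [9, 24, 38, 48]
Merge: [4, 11, 17, 26] + [9, 24, 38, 48] -> [4, 9, 11, 17, 24, 26, 38, 48]

Final sorted array: [4, 9, 11, 17, 24, 26, 38, 48]

The merge sort proceeds by recursively splitting the array and merging sorted halves.
After all merges, the sorted array is [4, 9, 11, 17, 24, 26, 38, 48].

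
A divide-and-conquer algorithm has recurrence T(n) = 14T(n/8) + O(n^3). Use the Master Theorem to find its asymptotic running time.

Master Theorem for T(n) = 14T(n/8) + O(n^3):

a = 14, b = 8, c = 3
log_b(a) = log_8(14) = 1.2691

Case 3: c = 3 > log_8(14) = 1.2691
T(n) = O(n^3) = O(n^3)

For T(n) = 14T(n/8) + O(n^3): log_8(14) = 1.2691. This is Case 3 of the Master Theorem (c > log_b(a), work dominated by root), giving O(n^3).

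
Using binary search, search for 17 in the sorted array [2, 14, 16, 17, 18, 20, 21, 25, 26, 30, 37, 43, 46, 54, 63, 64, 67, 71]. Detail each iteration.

Binary search for 17 in [2, 14, 16, 17, 18, 20, 21, 25, 26, 30, 37, 43, 46, 54, 63, 64, 67, 71]:

lo=0, hi=17, mid=8, arr[mid]=26 -> 26 > 17, search left half
lo=0, hi=7, mid=3, arr[mid]=17 -> Found target at index 3!

Binary search finds 17 at index 3 after 2 comparisons. The search repeatedly halves the search space by comparing with the middle element.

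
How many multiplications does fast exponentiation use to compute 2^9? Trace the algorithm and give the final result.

Computing 2^9 by squaring (build up from 2^1; each line after the first costs one multiplication):

2^1 = 2
2^2 = (2^1)^2 = 2^2 = 4
2^4 = (2^2)^2 = 4^2 = 16
2^8 = (2^4)^2 = 16^2 = 256
2^9 = 2 * 2^8 = 2 * 256 = 512

Result: 512
Multiplications needed: 4 (4 lines after 2^1)

2^9 = 512. Using exponentiation by squaring, this requires 4 multiplications. The key idea: if the exponent is even, square the half-power; if odd, multiply by the base once.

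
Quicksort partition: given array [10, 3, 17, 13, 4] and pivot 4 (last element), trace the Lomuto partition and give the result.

Lomuto partition with pivot = 4:

Initial array: [10, 3, 17, 13, 4]

arr[0]=10 > 4: no swap
arr[1]=3 <= 4: swap with position 0, array becomes [3, 10, 17, 13, 4]
arr[2]=17 > 4: no swap
arr[3]=13 > 4: no swap

Place pivot at position 1: [3, 4, 17, 13, 10]
Pivot position: 1

After partitioning with pivot 4, the array becomes [3, 4, 17, 13, 10]. The pivot is placed at index 1. All elements to the left of the pivot are <= 4, and all elements to the right are > 4.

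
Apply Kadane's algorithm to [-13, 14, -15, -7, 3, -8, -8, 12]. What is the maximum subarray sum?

Using Kadane's algorithm on [-13, 14, -15, -7, 3, -8, -8, 12]:

Scanning through the array:
Position 1 (value 14): max_ending_here = 14, max_so_far = 14
Position 2 (value -15): max_ending_here = -1, max_so_far = 14
Position 3 (value -7): max_ending_here = -7, max_so_far = 14
Position 4 (value 3): max_ending_here = 3, max_so_far = 14
Position 5 (value -8): max_ending_here = -5, max_so_far = 14
Position 6 (value -8): max_ending_here = -8, max_so_far = 14
Position 7 (value 12): max_ending_here = 12, max_so_far = 14

Maximum subarray: [14]
Maximum sum: 14

The maximum subarray is [14] with sum 14. This subarray runs from index 1 to index 1.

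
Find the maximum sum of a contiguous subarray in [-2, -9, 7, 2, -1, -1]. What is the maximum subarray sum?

Using Kadane's algorithm on [-2, -9, 7, 2, -1, -1]:

Scanning through the array:
Position 1 (value -9): max_ending_here = -9, max_so_far = -2
Position 2 (value 7): max_ending_here = 7, max_so_far = 7
Position 3 (value 2): max_ending_here = 9, max_so_far = 9
Position 4 (value -1): max_ending_here = 8, max_so_far = 9
Position 5 (value -1): max_ending_here = 7, max_so_far = 9

Maximum subarray: [7, 2]
Maximum sum: 9

The maximum subarray is [7, 2] with sum 9. This subarray runs from index 2 to index 3.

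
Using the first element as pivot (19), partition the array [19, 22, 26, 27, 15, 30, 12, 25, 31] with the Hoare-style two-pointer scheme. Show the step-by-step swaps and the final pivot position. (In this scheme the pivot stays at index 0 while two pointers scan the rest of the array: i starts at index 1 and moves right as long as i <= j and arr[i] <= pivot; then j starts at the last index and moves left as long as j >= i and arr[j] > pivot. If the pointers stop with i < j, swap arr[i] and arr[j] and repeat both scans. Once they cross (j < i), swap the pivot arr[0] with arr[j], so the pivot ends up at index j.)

Hoare-style two-pointer partition with pivot = 19:

Initial array: [19, 22, 26, 27, 15, 30, 12, 25, 31]

Pointers start at i = 1, j = 8.
i stops at index 1 (arr[1]=22 > 19), j stops at index 6 (arr[6]=12 <= 19): swap arr[1] and arr[6], array becomes [19, 12, 26, 27, 15, 30, 22, 25, 31]
i stops at index 2 (arr[2]=26 > 19), j stops at index 4 (arr[4]=15 <= 19): swap arr[2] and arr[4], array becomes [19, 12, 15, 27, 26, 30, 22, 25, 31]
i ends at 3, j ends at 2: the pointers have crossed (j < i), so scanning stops.

Swap pivot arr[0] with arr[2] to place pivot at position 2: [15, 12, 19, 27, 26, 30, 22, 25, 31]
Pivot position: 2

After partitioning with pivot 19, the array becomes [15, 12, 19, 27, 26, 30, 22, 25, 31]. The pivot is placed at index 2. All elements to the left of the pivot are <= 19, and all elements to the right are > 19.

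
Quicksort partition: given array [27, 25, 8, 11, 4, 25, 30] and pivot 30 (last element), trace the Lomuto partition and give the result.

Lomuto partition with pivot = 30:

Initial array: [27, 25, 8, 11, 4, 25, 30]

arr[0]=27 <= 30: swap with position 0, array becomes [27, 25, 8, 11, 4, 25, 30]
arr[1]=25 <= 30: swap with position 1, array becomes [27, 25, 8, 11, 4, 25, 30]
arr[2]=8 <= 30: swap with position 2, array becomes [27, 25, 8, 11, 4, 25, 30]
arr[3]=11 <= 30: swap with position 3, array becomes [27, 25, 8, 11, 4, 25, 30]
arr[4]=4 <= 30: swap with position 4, array becomes [27, 25, 8, 11, 4, 25, 30]
arr[5]=25 <= 30: swap with position 5, array becomes [27, 25, 8, 11, 4, 25, 30]

Place pivot at position 6: [27, 25, 8, 11, 4, 25, 30]
Pivot position: 6

After partitioning with pivot 30, the array becomes [27, 25, 8, 11, 4, 25, 30]. The pivot is placed at index 6. All elements to the left of the pivot are <= 30, and all elements to the right are > 30.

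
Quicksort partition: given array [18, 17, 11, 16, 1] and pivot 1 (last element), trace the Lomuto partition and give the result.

Lomuto partition with pivot = 1:

Initial array: [18, 17, 11, 16, 1]

arr[0]=18 > 1: no swap
arr[1]=17 > 1: no swap
arr[2]=11 > 1: no swap
arr[3]=16 > 1: no swap

Place pivot at position 0: [1, 17, 11, 16, 18]
Pivot position: 0

After partitioning with pivot 1, the array becomes [1, 17, 11, 16, 18]. The pivot is placed at index 0. All elements to the left of the pivot are <= 1, and all elements to the right are > 1.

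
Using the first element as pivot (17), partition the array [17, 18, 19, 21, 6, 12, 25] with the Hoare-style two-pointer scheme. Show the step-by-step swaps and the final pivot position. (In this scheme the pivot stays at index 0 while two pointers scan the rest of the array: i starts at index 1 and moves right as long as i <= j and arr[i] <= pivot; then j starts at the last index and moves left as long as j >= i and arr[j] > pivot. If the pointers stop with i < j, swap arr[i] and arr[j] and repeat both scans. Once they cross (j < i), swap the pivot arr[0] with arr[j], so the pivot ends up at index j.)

Hoare-style two-pointer partition with pivot = 17:

Initial array: [17, 18, 19, 21, 6, 12, 25]

Pointers start at i = 1, j = 6.
i stops at index 1 (arr[1]=18 > 17), j stops at index 5 (arr[5]=12 <= 17): swap arr[1] and arr[5], array becomes [17, 12, 19, 21, 6, 18, 25]
i stops at index 2 (arr[2]=19 > 17), j stops at index 4 (arr[4]=6 <= 17): swap arr[2] and arr[4], array becomes [17, 12, 6, 21, 19, 18, 25]
i ends at 3, j ends at 2: the pointers have crossed (j < i), so scanning stops.

Swap pivot arr[0] with arr[2] to place pivot at position 2: [6, 12, 17, 21, 19, 18, 25]
Pivot position: 2

After partitioning with pivot 17, the array becomes [6, 12, 17, 21, 19, 18, 25]. The pivot is placed at index 2. All elements to the left of the pivot are <= 17, and all elements to the right are > 17.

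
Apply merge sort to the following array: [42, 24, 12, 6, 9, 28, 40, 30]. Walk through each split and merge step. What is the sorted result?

Merge sort trace:

Split: [42, 24, 12, 6, 9, 28, 40, 30] -> [42, 24, 12, 6] and [9, 28, 40, 30]
  Split: [42, 24, 12, 6] -> [42, 24] and [12, 6]
    Split: [42, 24] -> [42] and [24]
    Merge: [42] + [24] -> [24, 42]
    Split: [12, 6] -> [12] and [6]
    Merge: [12] + [6] -> [6, 12]
  Merge: [24, 42] + [6, 12] -> [6, 12, 24, 42]
  Split: [9, 28, 40, 30] -> [9, 28] and [40, 30]
    Split: [9, 28] -> [9] and [28]
    Merge: [9] + [28] -> [9, 28]
    Split: [40, 30] -> [40] and [30]
    Merge: [40] + [30] -> [30, 40]
  Merge: [9, 28] + [30, 40] -> [9, 28, 30, 40]
Merge: [6, 12, 24, 42] + [9, 28, 30, 40] -> [6, 9, 12, 24, 28, 30, 40, 42]

Final sorted array: [6, 9, 12, 24, 28, 30, 40, 42]

The merge sort proceeds by recursively splitting the array and merging sorted halves.
After all merges, the sorted array is [6, 9, 12, 24, 28, 30, 40, 42].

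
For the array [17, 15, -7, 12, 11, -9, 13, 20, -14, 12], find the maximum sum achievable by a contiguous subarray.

Using Kadane's algorithm on [17, 15, -7, 12, 11, -9, 13, 20, -14, 12]:

Scanning through the array:
Position 1 (value 15): max_ending_here = 32, max_so_far = 32
Position 2 (value -7): max_ending_here = 25, max_so_far = 32
Position 3 (value 12): max_ending_here = 37, max_so_far = 37
Position 4 (value 11): max_ending_here = 48, max_so_far = 48
Position 5 (value -9): max_ending_here = 39, max_so_far = 48
Position 6 (value 13): max_ending_here = 52, max_so_far = 52
Position 7 (value 20): max_ending_here = 72, max_so_far = 72
Position 8 (value -14): max_ending_here = 58, max_so_far = 72
Position 9 (value 12): max_ending_here = 70, max_so_far = 72

Maximum subarray: [17, 15, -7, 12, 11, -9, 13, 20]
Maximum sum: 72

The maximum subarray is [17, 15, -7, 12, 11, -9, 13, 20] with sum 72. This subarray runs from index 0 to index 7.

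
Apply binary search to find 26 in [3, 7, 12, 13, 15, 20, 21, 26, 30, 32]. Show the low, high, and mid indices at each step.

Binary search for 26 in [3, 7, 12, 13, 15, 20, 21, 26, 30, 32]:

lo=0, hi=9, mid=4, arr[mid]=15 -> 15 < 26, search right half
lo=5, hi=9, mid=7, arr[mid]=26 -> Found target at index 7!

Binary search finds 26 at index 7 after 2 comparisons. The search repeatedly halves the search space by comparing with the middle element.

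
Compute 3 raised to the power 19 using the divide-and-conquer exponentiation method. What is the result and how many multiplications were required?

Computing 3^19 by squaring (build up from 3^1; each line after the first costs one multiplication):

3^1 = 3
3^2 = (3^1)^2 = 3^2 = 9
3^4 = (3^2)^2 = 9^2 = 81
3^8 = (3^4)^2 = 81^2 = 6561
3^9 = 3 * 3^8 = 3 * 6561 = 19683
3^18 = (3^9)^2 = 19683^2 = 387420489
3^19 = 3 * 3^18 = 3 * 387420489 = 1162261467

Result: 1162261467
Multiplications needed: 6 (6 lines after 3^1)

3^19 = 1162261467. Using exponentiation by squaring, this requires 6 multiplications. The key idea: if the exponent is even, square the half-power; if odd, multiply by the base once.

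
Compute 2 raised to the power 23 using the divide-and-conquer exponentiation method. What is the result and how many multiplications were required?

Computing 2^23 by squaring (build up from 2^1; each line after the first costs one multiplication):

2^1 = 2
2^2 = (2^1)^2 = 2^2 = 4
2^4 = (2^2)^2 = 4^2 = 16
2^5 = 2 * 2^4 = 2 * 16 = 32
2^10 = (2^5)^2 = 32^2 = 1024
2^11 = 2 * 2^10 = 2 * 1024 = 2048
2^22 = (2^11)^2 = 2048^2 = 4194304
2^23 = 2 * 2^22 = 2 * 4194304 = 8388608

Result: 8388608
Multiplications needed: 7 (7 lines after 2^1)

2^23 = 8388608. Using exponentiation by squaring, this requires 7 multiplications. The key idea: if the exponent is even, square the half-power; if odd, multiply by the base once.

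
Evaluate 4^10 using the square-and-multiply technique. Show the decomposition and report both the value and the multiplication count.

Computing 4^10 by squaring (build up from 4^1; each line after the first costs one multiplication):

4^1 = 4
4^2 = (4^1)^2 = 4^2 = 16
4^4 = (4^2)^2 = 16^2 = 256
4^5 = 4 * 4^4 = 4 * 256 = 1024
4^10 = (4^5)^2 = 1024^2 = 1048576

Result: 1048576
Multiplications needed: 4 (4 lines after 4^1)

4^10 = 1048576. Using exponentiation by squaring, this requires 4 multiplications. The key idea: if the exponent is even, square the half-power; if odd, multiply by the base once.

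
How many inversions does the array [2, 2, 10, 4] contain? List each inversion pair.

Finding inversions in [2, 2, 10, 4]:

(2, 3): arr[2]=10 > arr[3]=4

Total inversions: 1

The array has 1 inversion(s): (2,3). Each pair (i,j) satisfies i < j and arr[i] > arr[j].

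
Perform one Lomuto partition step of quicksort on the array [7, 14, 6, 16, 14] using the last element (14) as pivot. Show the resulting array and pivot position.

Lomuto partition with pivot = 14:

Initial array: [7, 14, 6, 16, 14]

arr[0]=7 <= 14: swap with position 0, array becomes [7, 14, 6, 16, 14]
arr[1]=14 <= 14: swap with position 1, array becomes [7, 14, 6, 16, 14]
arr[2]=6 <= 14: swap with position 2, array becomes [7, 14, 6, 16, 14]
arr[3]=16 > 14: no swap

Place pivot at position 3: [7, 14, 6, 14, 16]
Pivot position: 3

After partitioning with pivot 14, the array becomes [7, 14, 6, 14, 16]. The pivot is placed at index 3. All elements to the left of the pivot are <= 14, and all elements to the right are > 14.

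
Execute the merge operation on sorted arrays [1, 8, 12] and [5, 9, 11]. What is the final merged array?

Merging process:

Compare 1 vs 5: take 1 from left. Merged: [1]
Compare 8 vs 5: take 5 from right. Merged: [1, 5]
Compare 8 vs 9: take 8 from left. Merged: [1, 5, 8]
Compare 12 vs 9: take 9 from right. Merged: [1, 5, 8, 9]
Compare 12 vs 11: take 11 from right. Merged: [1, 5, 8, 9, 11]
Append remaining from left: [12]. Merged: [1, 5, 8, 9, 11, 12]

Final merged array: [1, 5, 8, 9, 11, 12]
Total comparisons: 5

The merged array is [1, 5, 8, 9, 11, 12], requiring 5 comparisons. The merge step runs in O(n) time where n is the total number of elements.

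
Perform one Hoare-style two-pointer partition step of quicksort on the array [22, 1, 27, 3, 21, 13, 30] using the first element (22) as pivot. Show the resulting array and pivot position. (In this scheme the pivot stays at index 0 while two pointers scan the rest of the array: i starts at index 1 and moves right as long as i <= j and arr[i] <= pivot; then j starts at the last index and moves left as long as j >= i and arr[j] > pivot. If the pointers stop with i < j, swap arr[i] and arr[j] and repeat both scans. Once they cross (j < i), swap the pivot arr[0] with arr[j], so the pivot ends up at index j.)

Hoare-style two-pointer partition with pivot = 22:

Initial array: [22, 1, 27, 3, 21, 13, 30]

Pointers start at i = 1, j = 6.
i stops at index 2 (arr[2]=27 > 22), j stops at index 5 (arr[5]=13 <= 22): swap arr[2] and arr[5], array becomes [22, 1, 13, 3, 21, 27, 30]
i ends at 5, j ends at 4: the pointers have crossed (j < i), so scanning stops.

Swap pivot arr[0] with arr[4] to place pivot at position 4: [21, 1, 13, 3, 22, 27, 30]
Pivot position: 4

After partitioning with pivot 22, the array becomes [21, 1, 13, 3, 22, 27, 30]. The pivot is placed at index 4. All elements to the left of the pivot are <= 22, and all elements to the right are > 22.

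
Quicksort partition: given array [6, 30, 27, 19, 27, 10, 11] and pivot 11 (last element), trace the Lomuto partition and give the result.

Lomuto partition with pivot = 11:

Initial array: [6, 30, 27, 19, 27, 10, 11]

arr[0]=6 <= 11: swap with position 0, array becomes [6, 30, 27, 19, 27, 10, 11]
arr[1]=30 > 11: no swap
arr[2]=27 > 11: no swap
arr[3]=19 > 11: no swap
arr[4]=27 > 11: no swap
arr[5]=10 <= 11: swap with position 1, array becomes [6, 10, 27, 19, 27, 30, 11]

Place pivot at position 2: [6, 10, 11, 19, 27, 30, 27]
Pivot position: 2

After partitioning with pivot 11, the array becomes [6, 10, 11, 19, 27, 30, 27]. The pivot is placed at index 2. All elements to the left of the pivot are <= 11, and all elements to the right are > 11.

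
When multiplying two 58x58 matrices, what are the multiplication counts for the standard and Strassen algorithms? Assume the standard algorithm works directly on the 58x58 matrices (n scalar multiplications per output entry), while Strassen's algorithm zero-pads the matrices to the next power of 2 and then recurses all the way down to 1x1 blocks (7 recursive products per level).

Matrix multiplication for 58x58 matrices:

Strassen's algorithm requires power-of-2 dimensions. Pad 58x58 to 64x64 (next power of 2).

Standard algorithm: 58^3 = 195112 multiplications
Strassen's algorithm: 7^(log2(64)) = 7^6 = 117649 multiplications
Savings: 195112 - 117649 = 77463 multiplications

Standard: 195112 multiplications (58^3). Strassen: 117649 multiplications (7^6, after padding to 64x64). Strassen reduces 8 recursive multiplications to 7 at each level.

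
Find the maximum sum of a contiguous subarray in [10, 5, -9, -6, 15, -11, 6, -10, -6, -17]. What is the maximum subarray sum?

Using Kadane's algorithm on [10, 5, -9, -6, 15, -11, 6, -10, -6, -17]:

Scanning through the array:
Position 1 (value 5): max_ending_here = 15, max_so_far = 15
Position 2 (value -9): max_ending_here = 6, max_so_far = 15
Position 3 (value -6): max_ending_here = 0, max_so_far = 15
Position 4 (value 15): max_ending_here = 15, max_so_far = 15
Position 5 (value -11): max_ending_here = 4, max_so_far = 15
Position 6 (value 6): max_ending_here = 10, max_so_far = 15
Position 7 (value -10): max_ending_here = 0, max_so_far = 15
Position 8 (value -6): max_ending_here = -6, max_so_far = 15
Position 9 (value -17): max_ending_here = -17, max_so_far = 15

Maximum subarray: [10, 5]
Maximum sum: 15

The maximum subarray is [10, 5] with sum 15. This subarray runs from index 0 to index 1.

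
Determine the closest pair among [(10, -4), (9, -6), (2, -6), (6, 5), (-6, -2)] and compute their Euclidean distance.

Computing all pairwise distances among 5 points:

d((10, -4), (9, -6)) = 2.2361 <-- minimum
d((10, -4), (2, -6)) = 8.2462
d((10, -4), (6, 5)) = 9.8489
d((10, -4), (-6, -2)) = 16.1245
d((9, -6), (2, -6)) = 7.0
d((9, -6), (6, 5)) = 11.4018
d((9, -6), (-6, -2)) = 15.5242
d((2, -6), (6, 5)) = 11.7047
d((2, -6), (-6, -2)) = 8.9443
d((6, 5), (-6, -2)) = 13.8924

Closest pair: (10, -4) and (9, -6) with distance 2.2361

The closest pair is (10, -4) and (9, -6) with Euclidean distance 2.2361. For 5 points, brute-force pairwise comparison is shown above. For large n, the divide-and-conquer algorithm (sort by x, recurse on halves, check the dividing strip) achieves O(n log n).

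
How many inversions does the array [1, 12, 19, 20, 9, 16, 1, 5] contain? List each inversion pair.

Finding inversions in [1, 12, 19, 20, 9, 16, 1, 5]:

(1, 4): arr[1]=12 > arr[4]=9
(1, 6): arr[1]=12 > arr[6]=1
(1, 7): arr[1]=12 > arr[7]=5
(2, 4): arr[2]=19 > arr[4]=9
(2, 5): arr[2]=19 > arr[5]=16
(2, 6): arr[2]=19 > arr[6]=1
(2, 7): arr[2]=19 > arr[7]=5
(3, 4): arr[3]=20 > arr[4]=9
(3, 5): arr[3]=20 > arr[5]=16
(3, 6): arr[3]=20 > arr[6]=1
(3, 7): arr[3]=20 > arr[7]=5
(4, 6): arr[4]=9 > arr[6]=1
(4, 7): arr[4]=9 > arr[7]=5
(5, 6): arr[5]=16 > arr[6]=1
(5, 7): arr[5]=16 > arr[7]=5

Total inversions: 15

The array has 15 inversion(s): (1,4), (1,6), (1,7), (2,4), (2,5), (2,6), (2,7), (3,4), (3,5), (3,6), (3,7), (4,6), (4,7), (5,6), (5,7). Each pair (i,j) satisfies i < j and arr[i] > arr[j].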